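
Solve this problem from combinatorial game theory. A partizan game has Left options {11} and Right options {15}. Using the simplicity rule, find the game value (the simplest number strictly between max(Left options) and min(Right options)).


Left options: {11}, max = 11
Right options: {15}, min = 15
All options are numbers and max(Left) < min(Right), so by the simplicity theorem the value is the simplest (earliest-born) number strictly between 11 and 15.
Integers 12 through 14 all lie strictly between 11 and 15.
Among integers, the simplest (lowest birthday = smallest |n|; 0 is born on day 0, +-n on day n) is 12.
No non-integer in the interval can be simpler: if x is a non-integer in the interval, then floor(x) or ceil(x) also lies in the interval (the interval contains an integer), and both are proper prefixes of x's sign expansion, i.e. born earlier. So the game value is 12.
Game value = 12

12


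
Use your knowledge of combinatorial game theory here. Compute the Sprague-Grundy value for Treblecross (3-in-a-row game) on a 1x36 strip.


Treblecross: place X on empty cells; 3-in-a-row wins.
Playing within two cells of an existing X lets the opponent win at once, so sensible play treats the cells i-2..i+2 around each X as dead. The player left with no safe cell loses, so this is a normal-play take-away game on strips of safe cells.
Placing X at cell i (0-indexed) of a strip of k safe cells leaves independent strips of sizes max(0, i-2) and max(0, k-i-3). Hence G(k) = mex{ G(max(0,i-2)) XOR G(max(0,k-i-3)) : 0 <= i < k }, with G(0) = 0.
G(1): splits (0,0):0^0=0 -> mex({0}) = 1
G(2): splits (0,0):0^0=0 -> mex({0}) = 1
G(3): splits (0,0):0^0=0 -> mex({0}) = 1
G(4): splits (0,1):0^1=1 (0,0):0^0=0 -> mex({0, 1}) = 2
G(5): splits (0,2):0^1=1 (0,1):0^1=1 (0,0):0^0=0 -> mex({0, 1}) = 2
G(6) = mex({1}) = 0
G(7) = mex({0, 1, 2}) = 3
G(8) = mex({0, 1, 2}) = 3
G(9) = mex({0, 2}) = 1
G(10) = mex({0, 2, 3}) = 1
G(11) = mex({0, 3}) = 1
G(12) = mex({1, 3}) = 0
G(13) = mex({0, 1, 2, 3}) = 4
G(14) = mex({0, 1, 2}) = 3
G(15) = mex({0, 1, 2}) = 3
G(16) = mex({0, 1, 2, 4}) = 3
G(17) = mex({0, 1, 3, 4}) = 2
G(18) = mex({0, 1, 3, 4}) = 2
G(19) = mex({0, 1, 3, 5}) = 2
G(20) = mex({0, 1, 2, 3, 5}) = 4
G(21) = mex({0, 1, 2, 3, 5}) = 4
G(22) = mex({1, 2, 6}) = 0
G(23) = mex({0, 1, 2, 3, 4, 6}) = 5
G(24) = mex({0, 1, 2, 3, 4}) = 5
G(25) = mex({0, 1, 3, 4, 7}) = 2
G(26) = mex({0, 1, 3, 4, 5, 7}) = 2
G(27) = mex({0, 1, 3, 5}) = 2
G(28) = mex({0, 1, 2, 5}) = 3
G(29) = mex({0, 1, 2, 4, 5, 6}) = 3
G(30) = mex({1, 2, 4, 6}) = 0
G(31) = mex({0, 1, 2, 3, 4, 6}) = 5
G(32) = mex({1, 2, 3, 4, 7}) = 0
G(33) = mex({0, 3, 7}) = 1
G(34) = mex({0, 2, 3, 5, 7}) = 1
G(35) = mex({0, 2, 3, 5, 6}) = 1
G(36) = mex({0, 1, 2, 5, 6}) = 3
Therefore G(36) = 3.

3


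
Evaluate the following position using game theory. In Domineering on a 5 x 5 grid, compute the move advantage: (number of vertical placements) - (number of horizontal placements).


Board is 5 x 5 (rows x cols).
Left (vertical) placements: (rows-1) * cols = 4 * 5 = 20
Right (horizontal) placements: rows * (cols-1) = 5 * 4 = 20
Advantage = Left - Right = 20 - 20 = 0

0


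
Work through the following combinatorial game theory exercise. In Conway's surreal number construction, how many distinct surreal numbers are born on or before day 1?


Day 0: {|} = 0 is born. Count = 1.
Day n: the number of surreal numbers born by day n is 2^(n+1) - 1.
By day 0: 2^1 - 1 = 1
By day 1: 2^2 - 1 = 3
By day 1: 3 surreal numbers.

3


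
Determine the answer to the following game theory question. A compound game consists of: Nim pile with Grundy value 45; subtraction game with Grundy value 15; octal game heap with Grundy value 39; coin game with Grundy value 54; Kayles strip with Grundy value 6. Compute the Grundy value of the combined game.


By the Sprague-Grundy theorem, the Grundy value of a sum of games is the XOR of individual Grundy values.
Nim pile: Grundy value = 45. Running XOR: 0 XOR 45 = 45
subtraction game: Grundy value = 15. Running XOR: 45 XOR 15 = 34
octal game heap: Grundy value = 39. Running XOR: 34 XOR 39 = 5
coin game: Grundy value = 54. Running XOR: 5 XOR 54 = 51
Kayles strip: Grundy value = 6. Running XOR: 51 XOR 6 = 53
The combined Grundy value is 53.

53


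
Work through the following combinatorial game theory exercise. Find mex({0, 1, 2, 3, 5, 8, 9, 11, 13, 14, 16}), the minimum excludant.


Set = {0, 1, 2, 3, 5, 8, 9, 11, 13, 14, 16}
0 is in the set.
1 is in the set.
2 is in the set.
3 is in the set.
4 is NOT in the set. This is the mex.
mex = 4

4


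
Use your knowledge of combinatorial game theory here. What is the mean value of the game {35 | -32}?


Game = {35 | -32}, a switch {a | b} with numbers a > b.
Its thermograph has left wall a - t and right wall b + t, which meet at t = (a - b)/2, where both equal (a + b)/2. So the mast (mean value) is at (a + b)/2.
Mean = (35 + (-32))/2 = 3/2 = 3/2

3/2


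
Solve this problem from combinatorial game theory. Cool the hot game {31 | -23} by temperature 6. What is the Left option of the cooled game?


Original game: {31 | -23} (a switch {a | b} with a > b).
Cooling by t (for t below the temperature (a - b)/2 = 27) taxes each move by t: {a | b} cooled by t is {a - t | b + t}.
Cooling amount: t = 6
Cooled Left option: 31 - 6 = 25
Cooled Right option: -23 + 6 = -17
Cooled game: {25 | -17}
Left option = 25

25


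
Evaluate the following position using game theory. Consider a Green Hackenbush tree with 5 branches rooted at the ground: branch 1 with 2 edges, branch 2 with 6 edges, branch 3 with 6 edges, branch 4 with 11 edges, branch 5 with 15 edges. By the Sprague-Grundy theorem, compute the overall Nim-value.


The tree has 5 branches from the ground vertex.
In Green Hackenbush, the Nim-value of a simple path of length k is k.
Branch 1: length 2, Nim-value = 2
Branch 2: length 6, Nim-value = 6
Branch 3: length 6, Nim-value = 6
Branch 4: length 11, Nim-value = 11
Branch 5: length 15, Nim-value = 15
Total Nim-value = XOR of all branch values:
0 XOR 2 = 2
2 XOR 6 = 4
4 XOR 6 = 2
2 XOR 11 = 9
9 XOR 15 = 6
Nim-value of the tree = 6

6


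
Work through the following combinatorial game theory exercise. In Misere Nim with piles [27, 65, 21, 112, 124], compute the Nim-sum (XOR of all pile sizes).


We need the XOR (exclusive or) of all pile sizes.
After XOR-ing pile 1 (size 27): 0 XOR 27 = 27
After XOR-ing pile 2 (size 65): 27 XOR 65 = 90
After XOR-ing pile 3 (size 21): 90 XOR 21 = 79
After XOR-ing pile 4 (size 112): 79 XOR 112 = 63
After XOR-ing pile 5 (size 124): 63 XOR 124 = 67
The Nim-value of this position is 67.

67


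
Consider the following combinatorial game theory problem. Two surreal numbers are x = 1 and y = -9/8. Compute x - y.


x = 1, y = -9/8
Converting to common denominator: 8
x = 8/8, y = -9/8
x - y = 1 - -9/8 = 17/8

17/8


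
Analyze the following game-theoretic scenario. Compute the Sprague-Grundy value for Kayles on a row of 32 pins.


Kayles: a move removes 1 or 2 adjacent pins from a contiguous row.
Removing pins from a row of k leaves two independent rows (a, b) with a + b = k - 1 (one pin) or a + b = k - 2 (two pins); an end removal gives a = 0.
By Sprague-Grundy, G(k) = mex{ G(a) XOR G(b) } over all these splits. G(0) = 0.
G(1): splits (0,0):0^0=0 -> mex({0}) = 1
G(2): splits (0,1):0^1=1 (0,0):0^0=0 -> mex({0, 1}) = 2
G(3): splits (0,2):0^2=2 (1,1):1^1=0 (0,1):0^1=1 -> mex({0, 1, 2}) = 3
G(4): splits (0,3):0^3=3 (1,2):1^2=3 (0,2):0^2=2 (1,1):1^1=0 -> mex({0, 2, 3}) = 1
G(5): splits (0,4):0^1=1 (1,3):1^3=2 (2,2):2^2=0 (0,3):0^3=3 (1,2):1^2=3 -> mex({0, 1, 2, 3}) = 4
G(6) = mex({0, 1, 2, 4}) = 3
G(7) = mex({0, 1, 3, 4, 5}) = 2
G(8) = mex({0, 2, 3, 5, 6}) = 1
G(9) = mex({0, 1, 2, 3, 6, 7}) = 4
G(10) = mex({0, 1, 3, 4, 5, 7}) = 2
G(11) = mex({0, 1, 2, 3, 4, 5}) = 6
G(12) = mex({0, 1, 2, 3, 5, 6, 7}) = 4
G(13) = mex({0, 2, 3, 4, 6, 7}) = 1
G(14) = mex({0, 1, 4, 5, 6, 7}) = 2
G(15) = mex({0, 1, 2, 3, 4, 5, 6}) = 7
G(16) = mex({0, 2, 3, 5, 6, 7}) = 1
G(17) = mex({0, 1, 2, 3, 5, 6, 7}) = 4
G(18) = mex({0, 1, 2, 4, 5, 6}) = 3
G(19) = mex({0, 1, 3, 4, 5, 7}) = 2
G(20) = mex({0, 2, 3, 4, 5, 6, 7}) = 1
G(21) = mex({0, 1, 2, 3, 5, 6, 7}) = 4
G(22) = mex({0, 1, 2, 3, 4, 5, 7}) = 6
G(23) = mex({0, 1, 2, 3, 4, 5, 6}) = 7
G(24) = mex({0, 1, 2, 3, 5, 6, 7}) = 4
G(25) = mex({0, 2, 3, 4, 6, 7}) = 1
G(26) = mex({0, 1, 3, 4, 5, 6, 7}) = 2
G(27) = mex({0, 1, 2, 3, 4, 5, 6, 7}) = 8
G(28) = mex({0, 1, 2, 3, 4, 6, 7, 8}) = 5
G(29) = mex({0, 1, 2, 3, 5, 6, 7, 8, 9}) = 4
G(30) = mex({0, 1, 2, 3, 4, 5, 6, 9, 10}) = 7
G(31) = mex({0, 1, 3, 4, 5, 7, 10, 11}) = 2
G(32) = mex({0, 2, 3, 4, 5, 6, 7, 9, 11}) = 1
Therefore G(32) = 1.

1


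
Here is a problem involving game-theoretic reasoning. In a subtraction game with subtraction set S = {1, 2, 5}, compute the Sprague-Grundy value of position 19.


The subtraction set is S = {1, 2, 5}.
G(k) = mex{ G(k - s) : s in S, s <= k }. We compute iteratively: G(0) = 0.
G(1) = mex({0}) = 1
G(2) = mex({0, 1}) = 2
G(3) = mex({1, 2}) = 0
G(4) = mex({0, 2}) = 1
G(5) = mex({0, 1}) = 2
G(6) = mex({1, 2}) = 0
G(7) = mex({0, 2}) = 1
Observe that G(3)..G(7) = 0, 1, 2, 0, 1 repeats G(0)..G(4) = 0, 1, 2, 0, 1.
For k >= max(S) = 5, G(k) is determined by the previous 5 values G(k-5)..G(k-1); a window of 5 consecutive values has recurred shifted by 3, so by induction G(k + 3) = G(k) for all k >= 0: the sequence is periodic from the start with period 3.
One period: G(0..2) = 0, 1, 2.
19 mod 3 = 1, so G(19) = G(1) = 1.

1


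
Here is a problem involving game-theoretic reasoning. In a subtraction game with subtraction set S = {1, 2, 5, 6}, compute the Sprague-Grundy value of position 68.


The subtraction set is S = {1, 2, 5, 6}.
G(k) = mex{ G(k - s) : s in S, s <= k }. We compute iteratively: G(0) = 0.
G(1) = mex({0}) = 1
G(2) = mex({0, 1}) = 2
G(3) = mex({1, 2}) = 0
G(4) = mex({0, 2}) = 1
G(5) = mex({0, 1}) = 2
G(6) = mex({0, 1, 2}) = 3
G(7) = mex({1, 2, 3}) = 0
G(8) = mex({0, 2, 3}) = 1
G(9) = mex({0, 1}) = 2
G(10) = mex({1, 2}) = 0
G(11) = mex({0, 2, 3}) = 1
G(12) = mex({0, 1, 3}) = 2
Observe that G(7)..G(12) = 0, 1, 2, 0, 1, 2 repeats G(0)..G(5) = 0, 1, 2, 0, 1, 2.
For k >= max(S) = 6, G(k) is determined by the previous 6 values G(k-6)..G(k-1); a window of 6 consecutive values has recurred shifted by 7, so by induction G(k + 7) = G(k) for all k >= 0: the sequence is periodic from the start with period 7.
One period: G(0..6) = 0, 1, 2, 0, 1, 2, 3.
68 mod 7 = 5, so G(68) = G(5) = 2.

2


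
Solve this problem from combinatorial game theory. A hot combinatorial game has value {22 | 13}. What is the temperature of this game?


The game is {22 | 13}, a switch {a | b} with numbers a > b.
Cooling {a | b} by t gives {a - t | b + t}, which stops being hot when a - t = b + t, i.e. at t = (a - b)/2. So the temperature of a switch is (a - b)/2.
Temperature = (Left option - Right option) / 2
= (22 - (13)) / 2
= 9 / 2
= 9/2

9/2


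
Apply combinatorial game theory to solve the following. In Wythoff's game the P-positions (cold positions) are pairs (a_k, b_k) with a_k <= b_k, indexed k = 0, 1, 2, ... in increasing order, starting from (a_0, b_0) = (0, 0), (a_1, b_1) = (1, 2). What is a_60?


By Wythoff's theorem, a_k = floor(k * phi) and b_k = floor(k * phi^2) = a_k + k, where phi = (1 + sqrt(5))/2 is the golden ratio.
phi = (1 + sqrt(5))/2 = 1.618034
k = 60
k * phi = 60 * 1.618034 = 97.082039
a_60 = floor(k * phi) = 97

97


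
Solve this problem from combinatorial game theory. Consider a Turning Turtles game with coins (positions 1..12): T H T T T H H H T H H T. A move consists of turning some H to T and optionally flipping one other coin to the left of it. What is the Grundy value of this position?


Coins: T H T T T H H H T H H T
Key fact: a single head at position k behaves exactly like a Nim heap of size k (turning it to T and optionally flipping a coin at j < k corresponds to moving the heap from k to j, or to 0), and heads combine as a disjunctive sum (two heads at the same place would cancel, matching j XOR j = 0). So the Nim-value is the XOR of the 1-indexed positions of the heads.
Face-up positions (1-indexed): [2, 6, 7, 8, 10, 11]
XOR 0 with 2: 0 XOR 2 = 2
XOR 2 with 6: 2 XOR 6 = 4
XOR 4 with 7: 4 XOR 7 = 3
XOR 3 with 8: 3 XOR 8 = 11
XOR 11 with 10: 11 XOR 10 = 1
XOR 1 with 11: 1 XOR 11 = 10
Nim-value = 10

10


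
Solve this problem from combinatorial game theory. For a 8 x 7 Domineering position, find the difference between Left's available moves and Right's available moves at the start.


Board is 8 x 7 (rows x cols).
Left (vertical) placements: (rows-1) * cols = 7 * 7 = 49
Right (horizontal) placements: rows * (cols-1) = 8 * 6 = 48
Advantage = Left - Right = 49 - 48 = 1

1


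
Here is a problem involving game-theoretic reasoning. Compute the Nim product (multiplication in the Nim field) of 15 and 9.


Nim multiplication is bilinear over XOR: (u XOR v) * w = (u*w) XOR (v*w).
So we split each operand into its bit components and XOR the pairwise Nim products.
15 = 1 + 2 + 4 + 8 (as XOR of powers of 2).
9 = 1 + 8 (as XOR of powers of 2).
Using the standard Nim-product table on single bits:
  2*2 = 3,   2*4 = 8,   2*8 = 12,
  4*4 = 6,   4*8 = 11,  8*8 = 13,
and  1*x = x (identity), k*l = l*k (commutative).
Pairwise Nim products:
  1 * 1 = 1
  1 * 8 = 8
  2 * 1 = 2
  2 * 8 = 12
  4 * 1 = 4
  4 * 8 = 11
  8 * 1 = 8
  8 * 8 = 13
XOR them: 1 XOR 8 XOR 2 XOR 12 XOR 4 XOR 11 XOR 8 XOR 13 = 13.
Result: 15 * 9 = 13 (in Nim).

13


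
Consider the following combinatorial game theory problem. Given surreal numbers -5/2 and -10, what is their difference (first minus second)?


x = -5/2, y = -10
Converting to common denominator: 2
x = -5/2, y = -20/2
x - y = -5/2 - -10 = 15/2

15/2


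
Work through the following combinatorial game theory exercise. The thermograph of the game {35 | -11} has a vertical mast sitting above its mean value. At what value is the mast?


Game = {35 | -11}, a switch {a | b} with numbers a > b.
Its thermograph has left wall a - t and right wall b + t, which meet at t = (a - b)/2, where both equal (a + b)/2. So the mast (mean value) is at (a + b)/2.
Mean = (35 + (-11))/2 = 24/2 = 12

12


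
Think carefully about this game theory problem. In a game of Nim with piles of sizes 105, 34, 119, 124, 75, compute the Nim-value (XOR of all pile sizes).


We need the XOR (exclusive or) of all pile sizes.
After XOR-ing pile 1 (size 105): 0 XOR 105 = 105
After XOR-ing pile 2 (size 34): 105 XOR 34 = 75
After XOR-ing pile 3 (size 119): 75 XOR 119 = 60
After XOR-ing pile 4 (size 124): 60 XOR 124 = 64
After XOR-ing pile 5 (size 75): 64 XOR 75 = 11
The Nim-value of this position is 11.

11


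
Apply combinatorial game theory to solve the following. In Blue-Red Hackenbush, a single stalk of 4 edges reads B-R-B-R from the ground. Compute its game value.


Edges (from ground): B-R-B-R
By Berlekamp's sign-expansion rule, a Blue-Red Hackenbush stalk has the value of the surreal number whose sign sequence is the edge sequence with B -> + and R -> -.
Sign sequence: +-+-
Trace the sign expansion in the surreal number tree, starting from 0:
Edge 1: B (sign +) -> bounds (0, +inf), value = 1
Edge 2: R (sign -) -> bounds (0, 1), value = 1/2
Edge 3: B (sign +) -> bounds (1/2, 1), value = 3/4
Edge 4: R (sign -) -> bounds (1/2, 3/4), value = 5/8
Game value = 5/8

5/8


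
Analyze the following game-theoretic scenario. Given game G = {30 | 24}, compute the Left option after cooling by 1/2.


Original game: {30 | 24} (a switch {a | b} with a > b).
Cooling by t (for t below the temperature (a - b)/2 = 3) taxes each move by t: {a | b} cooled by t is {a - t | b + t}.
Cooling amount: t = 1/2
Cooled Left option: 30 - 1/2 = 59/2
Cooled Right option: 24 + 1/2 = 49/2
Cooled game: {59/2 | 49/2}
Left option = 59/2

59/2


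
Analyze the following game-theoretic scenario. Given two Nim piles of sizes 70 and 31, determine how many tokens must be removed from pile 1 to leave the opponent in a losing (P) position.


Piles: 70 and 31
Current XOR: 70 XOR 31 = 89 (non-zero, so this is an N-position).
To make the XOR zero, we need to find a move that balances the piles.
For pile 1 (size 70): target = 70 XOR 89 = 31
We reduce pile 1 from 70 to 31.
Tokens removed: 70 - 31 = 39
Verification: 31 XOR 31 = 0

39


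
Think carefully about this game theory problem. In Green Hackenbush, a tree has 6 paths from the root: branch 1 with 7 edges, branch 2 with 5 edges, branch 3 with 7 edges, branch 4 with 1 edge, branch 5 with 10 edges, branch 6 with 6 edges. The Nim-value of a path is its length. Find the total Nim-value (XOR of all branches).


The tree has 6 branches from the ground vertex.
In Green Hackenbush, the Nim-value of a simple path of length k is k.
Branch 1: length 7, Nim-value = 7
Branch 2: length 5, Nim-value = 5
Branch 3: length 7, Nim-value = 7
Branch 4: length 1, Nim-value = 1
Branch 5: length 10, Nim-value = 10
Branch 6: length 6, Nim-value = 6
Total Nim-value = XOR of all branch values:
0 XOR 7 = 7
7 XOR 5 = 2
2 XOR 7 = 5
5 XOR 1 = 4
4 XOR 10 = 14
14 XOR 6 = 8
Nim-value of the tree = 8

8


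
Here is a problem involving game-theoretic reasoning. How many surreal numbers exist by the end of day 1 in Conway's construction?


Day 0: {|} = 0 is born. Count = 1.
Day n: the number of surreal numbers born by day n is 2^(n+1) - 1.
By day 0: 2^1 - 1 = 1
By day 1: 2^2 - 1 = 3
By day 1: 3 surreal numbers.

3


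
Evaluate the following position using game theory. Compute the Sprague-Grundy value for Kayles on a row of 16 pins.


Kayles: a move removes 1 or 2 adjacent pins from a contiguous row.
Removing pins from a row of k leaves two independent rows (a, b) with a + b = k - 1 (one pin) or a + b = k - 2 (two pins); an end removal gives a = 0.
By Sprague-Grundy, G(k) = mex{ G(a) XOR G(b) } over all these splits. G(0) = 0.
G(1): splits (0,0):0^0=0 -> mex({0}) = 1
G(2): splits (0,1):0^1=1 (0,0):0^0=0 -> mex({0, 1}) = 2
G(3): splits (0,2):0^2=2 (1,1):1^1=0 (0,1):0^1=1 -> mex({0, 1, 2}) = 3
G(4): splits (0,3):0^3=3 (1,2):1^2=3 (0,2):0^2=2 (1,1):1^1=0 -> mex({0, 2, 3}) = 1
G(5): splits (0,4):0^1=1 (1,3):1^3=2 (2,2):2^2=0 (0,3):0^3=3 (1,2):1^2=3 -> mex({0, 1, 2, 3}) = 4
G(6) = mex({0, 1, 2, 4}) = 3
G(7) = mex({0, 1, 3, 4, 5}) = 2
G(8) = mex({0, 2, 3, 5, 6}) = 1
G(9) = mex({0, 1, 2, 3, 6, 7}) = 4
G(10) = mex({0, 1, 3, 4, 5, 7}) = 2
G(11) = mex({0, 1, 2, 3, 4, 5}) = 6
G(12) = mex({0, 1, 2, 3, 5, 6, 7}) = 4
G(13) = mex({0, 2, 3, 4, 6, 7}) = 1
G(14) = mex({0, 1, 4, 5, 6, 7}) = 2
G(15) = mex({0, 1, 2, 3, 4, 5, 6}) = 7
G(16) = mex({0, 2, 3, 5, 6, 7}) = 1
Therefore G(16) = 1.

1


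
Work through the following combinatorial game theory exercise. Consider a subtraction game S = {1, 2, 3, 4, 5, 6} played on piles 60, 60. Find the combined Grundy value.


Subtraction set: {1, 2, 3, 4, 5, 6}
For this subtraction set, G(n) = n mod 7 (period = max + 1 = 7).
Pile 1 (size 60): G(60) = 60 mod 7 = 4
Pile 2 (size 60): G(60) = 60 mod 7 = 4
Total Grundy value = XOR of all: 4 XOR 4 = 0

0


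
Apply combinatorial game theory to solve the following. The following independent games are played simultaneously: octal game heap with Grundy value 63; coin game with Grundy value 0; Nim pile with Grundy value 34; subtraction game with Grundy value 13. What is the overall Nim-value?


By the Sprague-Grundy theorem, the Grundy value of a sum of games is the XOR of individual Grundy values.
octal game heap: Grundy value = 63. Running XOR: 0 XOR 63 = 63
coin game: Grundy value = 0. Running XOR: 63 XOR 0 = 63
Nim pile: Grundy value = 34. Running XOR: 63 XOR 34 = 29
subtraction game: Grundy value = 13. Running XOR: 29 XOR 13 = 16
The combined Grundy value is 16.

16


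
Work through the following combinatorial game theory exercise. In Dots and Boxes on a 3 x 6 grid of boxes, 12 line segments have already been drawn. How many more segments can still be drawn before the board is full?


Grid: 3 x 6 boxes, i.e. 4 rows and 7 columns of dots.
Horizontal edges: (rows + 1) * cols = 4 * 6 = 24
Vertical edges: rows * (cols + 1) = 3 * 7 = 21
Total edges: 24 + 21 = 45
Edges drawn: 12
Remaining: 45 - 12 = 33

33


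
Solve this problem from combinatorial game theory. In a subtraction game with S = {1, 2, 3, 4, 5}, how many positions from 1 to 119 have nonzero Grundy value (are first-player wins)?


Subtraction set S = {1, 2, 3, 4, 5}, so G(n) = n mod 6.
G(n) = 0 when n is a multiple of 6.
Multiples of 6 in [1, 119]: 19
N-positions (nonzero Grundy) = 119 - 19 = 100

100


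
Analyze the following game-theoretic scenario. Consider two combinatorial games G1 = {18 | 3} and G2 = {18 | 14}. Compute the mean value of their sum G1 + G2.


G1 = {18 | 3}, G2 = {18 | 14}
Each is a switch {a | b} with numbers a > b; its mean value is (a + b)/2, and mean value is additive over game sums: m(G1 + G2) = m(G1) + m(G2).
Mean of G1 = (18 + (3))/2 = 21/2 = 21/2
Mean of G2 = (18 + (14))/2 = 32/2 = 16
Mean of G1 + G2 = 21/2 + 16 = 53/2

53/2


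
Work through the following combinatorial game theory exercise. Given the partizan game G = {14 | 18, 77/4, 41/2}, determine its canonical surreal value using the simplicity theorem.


Left options: {14}, max = 14
Right options: {18, 77/4, 41/2}, min = 18
All options are numbers and max(Left) < min(Right), so by the simplicity theorem the value is the simplest (earliest-born) number strictly between 14 and 18.
Integers 15 through 17 all lie strictly between 14 and 18.
Among integers, the simplest (lowest birthday = smallest |n|; 0 is born on day 0, +-n on day n) is 15.
No non-integer in the interval can be simpler: if x is a non-integer in the interval, then floor(x) or ceil(x) also lies in the interval (the interval contains an integer), and both are proper prefixes of x's sign expansion, i.e. born earlier. So the game value is 15.
Game value = 15

15


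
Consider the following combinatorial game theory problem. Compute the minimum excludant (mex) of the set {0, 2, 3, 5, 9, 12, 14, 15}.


Set = {0, 2, 3, 5, 9, 12, 14, 15}
0 is in the set.
1 is NOT in the set. This is the mex.
mex = 1

1


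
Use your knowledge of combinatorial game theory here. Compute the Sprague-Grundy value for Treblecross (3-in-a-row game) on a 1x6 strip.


Treblecross: place X on empty cells; 3-in-a-row wins.
Playing within two cells of an existing X lets the opponent win at once, so sensible play treats the cells i-2..i+2 around each X as dead. The player left with no safe cell loses, so this is a normal-play take-away game on strips of safe cells.
Placing X at cell i (0-indexed) of a strip of k safe cells leaves independent strips of sizes max(0, i-2) and max(0, k-i-3). Hence G(k) = mex{ G(max(0,i-2)) XOR G(max(0,k-i-3)) : 0 <= i < k }, with G(0) = 0.
G(1): splits (0,0):0^0=0 -> mex({0}) = 1
G(2): splits (0,0):0^0=0 -> mex({0}) = 1
G(3): splits (0,0):0^0=0 -> mex({0}) = 1
G(4): splits (0,1):0^1=1 (0,0):0^0=0 -> mex({0, 1}) = 2
G(5): splits (0,2):0^1=1 (0,1):0^1=1 (0,0):0^0=0 -> mex({0, 1}) = 2
G(6) = mex({1}) = 0
Therefore G(6) = 0.

0


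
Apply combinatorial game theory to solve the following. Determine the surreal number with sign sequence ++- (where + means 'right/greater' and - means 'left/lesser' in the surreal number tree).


Sign expansion: ++-
Rule: track bounds (lo, hi), initially (-inf, +inf). On '+', the current value becomes lo and we move to the simplest number in (value, hi): value + 1 if hi = +inf, otherwise the midpoint (value + hi)/2. On '-', the current value becomes hi and we move to value - 1 if lo = -inf, otherwise the midpoint (lo + value)/2.
Start at 0.
Step 1: sign = +, move right. Bounds: (0, +inf). Value = 1
Step 2: sign = +, move right. Bounds: (1, +inf). Value = 2
Step 3: sign = -, move left. Bounds: (1, 2). Value = 3/2
The surreal number with sign expansion ++- is 3/2.

3/2


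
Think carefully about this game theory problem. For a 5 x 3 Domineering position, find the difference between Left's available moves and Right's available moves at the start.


Board is 5 x 3 (rows x cols).
Left (vertical) placements: (rows-1) * cols = 4 * 3 = 12
Right (horizontal) placements: rows * (cols-1) = 5 * 2 = 10
Advantage = Left - Right = 12 - 10 = 2

2


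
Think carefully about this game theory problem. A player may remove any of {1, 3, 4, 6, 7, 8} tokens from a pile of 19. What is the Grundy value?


The subtraction set is S = {1, 3, 4, 6, 7, 8}.
G(k) = mex{ G(k - s) : s in S, s <= k }. We compute iteratively: G(0) = 0.
G(1) = mex({0}) = 1
G(2) = mex({1}) = 0
G(3) = mex({0}) = 1
G(4) = mex({0, 1}) = 2
G(5) = mex({0, 1, 2}) = 3
G(6) = mex({0, 1, 3}) = 2
G(7) = mex({0, 1, 2}) = 3
G(8) = mex({0, 1, 2, 3}) = 4
G(9) = mex({0, 1, 2, 3, 4}) = 5
G(10) = mex({0, 1, 2, 3, 5}) = 4
G(11) = mex({1, 2, 3, 4}) = 0
G(12) = mex({0, 2, 3, 4, 5}) = 1
G(13) = mex({1, 2, 3, 4, 5}) = 0
G(14) = mex({0, 2, 3, 4}) = 1
G(15) = mex({0, 1, 3, 4, 5}) = 2
G(16) = mex({0, 1, 2, 4, 5}) = 3
G(17) = mex({0, 1, 3, 4, 5}) = 2
G(18) = mex({0, 1, 2, 4}) = 3
Observe that G(11)..G(18) = 0, 1, 0, 1, 2, 3, 2, 3 repeats G(0)..G(7) = 0, 1, 0, 1, 2, 3, 2, 3.
For k >= max(S) = 8, G(k) is determined by the previous 8 values G(k-8)..G(k-1); a window of 8 consecutive values has recurred shifted by 11, so by induction G(k + 11) = G(k) for all k >= 0: the sequence is periodic from the start with period 11.
One period: G(0..10) = 0, 1, 0, 1, 2, 3, 2, 3, 4, 5, 4.
19 mod 11 = 8, so G(19) = G(8) = 4.

4


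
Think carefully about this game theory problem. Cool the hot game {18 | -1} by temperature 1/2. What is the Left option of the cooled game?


Original game: {18 | -1} (a switch {a | b} with a > b).
Cooling by t (for t below the temperature (a - b)/2 = 19/2) taxes each move by t: {a | b} cooled by t is {a - t | b + t}.
Cooling amount: t = 1/2
Cooled Left option: 18 - 1/2 = 35/2
Cooled Right option: -1 + 1/2 = -1/2
Cooled game: {35/2 | -1/2}
Left option = 35/2

35/2


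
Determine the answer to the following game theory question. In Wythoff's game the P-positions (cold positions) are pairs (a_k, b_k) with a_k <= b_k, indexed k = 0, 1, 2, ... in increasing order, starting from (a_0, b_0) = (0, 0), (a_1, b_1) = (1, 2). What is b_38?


By Wythoff's theorem, a_k = floor(k * phi) and b_k = floor(k * phi^2) = a_k + k, where phi = (1 + sqrt(5))/2 is the golden ratio.
phi = (1 + sqrt(5))/2 = 1.618034
phi^2 = phi + 1 = 2.618034
k = 38
k * phi^2 = 38 * 2.618034 = 99.485292
b_38 = floor(k * phi^2) = 99 (check: a_38 + k = 61 + 38 = 99)

99


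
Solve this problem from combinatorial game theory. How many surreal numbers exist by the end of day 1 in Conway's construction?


Day 0: {|} = 0 is born. Count = 1.
Day n: the number of surreal numbers born by day n is 2^(n+1) - 1.
By day 0: 2^1 - 1 = 1
By day 1: 2^2 - 1 = 3
By day 1: 3 surreal numbers.

3


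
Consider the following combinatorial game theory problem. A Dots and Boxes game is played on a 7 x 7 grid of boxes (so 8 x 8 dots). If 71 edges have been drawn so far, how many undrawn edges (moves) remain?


Grid: 7 x 7 boxes, i.e. 8 rows and 8 columns of dots.
Horizontal edges: (rows + 1) * cols = 8 * 7 = 56
Vertical edges: rows * (cols + 1) = 7 * 8 = 56
Total edges: 56 + 56 = 112
Edges drawn: 71
Remaining: 112 - 71 = 41

41


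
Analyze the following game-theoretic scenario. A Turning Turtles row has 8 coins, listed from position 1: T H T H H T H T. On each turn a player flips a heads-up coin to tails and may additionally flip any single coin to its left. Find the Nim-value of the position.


Coins: T H T H H T H T
Key fact: a single head at position k behaves exactly like a Nim heap of size k (turning it to T and optionally flipping a coin at j < k corresponds to moving the heap from k to j, or to 0), and heads combine as a disjunctive sum (two heads at the same place would cancel, matching j XOR j = 0). So the Nim-value is the XOR of the 1-indexed positions of the heads.
Face-up positions (1-indexed): [2, 4, 5, 7]
XOR 0 with 2: 0 XOR 2 = 2
XOR 2 with 4: 2 XOR 4 = 6
XOR 6 with 5: 6 XOR 5 = 3
XOR 3 with 7: 3 XOR 7 = 4
Nim-value = 4

4


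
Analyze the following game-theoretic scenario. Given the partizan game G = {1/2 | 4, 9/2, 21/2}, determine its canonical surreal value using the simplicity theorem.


Left options: {1/2}, max = 1/2
Right options: {4, 9/2, 21/2}, min = 4
All options are numbers and max(Left) < min(Right), so by the simplicity theorem the value is the simplest (earliest-born) number strictly between 1/2 and 4.
Integers 1 through 3 all lie strictly between 1/2 and 4.
Among integers, the simplest (lowest birthday = smallest |n|; 0 is born on day 0, +-n on day n) is 1.
No non-integer in the interval can be simpler: if x is a non-integer in the interval, then floor(x) or ceil(x) also lies in the interval (the interval contains an integer), and both are proper prefixes of x's sign expansion, i.e. born earlier. So the game value is 1.
Game value = 1

1


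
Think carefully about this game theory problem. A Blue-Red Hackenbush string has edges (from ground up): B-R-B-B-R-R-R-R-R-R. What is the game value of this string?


Edges (from ground): B-R-B-B-R-R-R-R-R-R
By Berlekamp's sign-expansion rule, a Blue-Red Hackenbush stalk has the value of the surreal number whose sign sequence is the edge sequence with B -> + and R -> -.
Sign sequence: +-++------
Trace the sign expansion in the surreal number tree, starting from 0:
Edge 1: B (sign +) -> bounds (0, +inf), value = 1
Edge 2: R (sign -) -> bounds (0, 1), value = 1/2
Edge 3: B (sign +) -> bounds (1/2, 1), value = 3/4
Edge 4: B (sign +) -> bounds (3/4, 1), value = 7/8
Edge 5: R (sign -) -> bounds (3/4, 7/8), value = 13/16
Edge 6: R (sign -) -> bounds (3/4, 13/16), value = 25/32
Edge 7: R (sign -) -> bounds (3/4, 25/32), value = 49/64
Edge 8: R (sign -) -> bounds (3/4, 49/64), value = 97/128
Edge 9: R (sign -) -> bounds (3/4, 97/128), value = 193/256
Edge 10: R (sign -) -> bounds (3/4, 193/256), value = 385/512
Game value = 385/512

385/512


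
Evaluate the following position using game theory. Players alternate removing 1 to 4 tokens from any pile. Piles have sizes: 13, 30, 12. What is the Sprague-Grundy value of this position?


Subtraction set: {1, 2, 3, 4}
For this subtraction set, G(n) = n mod 5 (period = max + 1 = 5).
Pile 1 (size 13): G(13) = 13 mod 5 = 3
Pile 2 (size 30): G(30) = 30 mod 5 = 0
Pile 3 (size 12): G(12) = 12 mod 5 = 2
Total Grundy value = XOR of all: 3 XOR 0 XOR 2 = 1

1


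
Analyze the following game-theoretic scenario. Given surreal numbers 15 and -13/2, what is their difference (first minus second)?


x = 15, y = -13/2
Converting to common denominator: 2
x = 30/2, y = -13/2
x - y = 15 - -13/2 = 43/2

43/2


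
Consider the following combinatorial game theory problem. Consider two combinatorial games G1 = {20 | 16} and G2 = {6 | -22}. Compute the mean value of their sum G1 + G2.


G1 = {20 | 16}, G2 = {6 | -22}
Each is a switch {a | b} with numbers a > b; its mean value is (a + b)/2, and mean value is additive over game sums: m(G1 + G2) = m(G1) + m(G2).
Mean of G1 = (20 + (16))/2 = 36/2 = 18
Mean of G2 = (6 + (-22))/2 = -16/2 = -8
Mean of G1 + G2 = 18 + -8 = 10

10


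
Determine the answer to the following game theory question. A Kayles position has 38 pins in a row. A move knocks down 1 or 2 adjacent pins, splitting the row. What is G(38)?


Kayles: a move removes 1 or 2 adjacent pins from a contiguous row.
Removing pins from a row of k leaves two independent rows (a, b) with a + b = k - 1 (one pin) or a + b = k - 2 (two pins); an end removal gives a = 0.
By Sprague-Grundy, G(k) = mex{ G(a) XOR G(b) } over all these splits. G(0) = 0.
G(1): splits (0,0):0^0=0 -> mex({0}) = 1
G(2): splits (0,1):0^1=1 (0,0):0^0=0 -> mex({0, 1}) = 2
G(3): splits (0,2):0^2=2 (1,1):1^1=0 (0,1):0^1=1 -> mex({0, 1, 2}) = 3
G(4): splits (0,3):0^3=3 (1,2):1^2=3 (0,2):0^2=2 (1,1):1^1=0 -> mex({0, 2, 3}) = 1
G(5): splits (0,4):0^1=1 (1,3):1^3=2 (2,2):2^2=0 (0,3):0^3=3 (1,2):1^2=3 -> mex({0, 1, 2, 3}) = 4
G(6) = mex({0, 1, 2, 4}) = 3
G(7) = mex({0, 1, 3, 4, 5}) = 2
G(8) = mex({0, 2, 3, 5, 6}) = 1
G(9) = mex({0, 1, 2, 3, 6, 7}) = 4
G(10) = mex({0, 1, 3, 4, 5, 7}) = 2
G(11) = mex({0, 1, 2, 3, 4, 5}) = 6
G(12) = mex({0, 1, 2, 3, 5, 6, 7}) = 4
G(13) = mex({0, 2, 3, 4, 6, 7}) = 1
G(14) = mex({0, 1, 4, 5, 6, 7}) = 2
G(15) = mex({0, 1, 2, 3, 4, 5, 6}) = 7
G(16) = mex({0, 2, 3, 5, 6, 7}) = 1
G(17) = mex({0, 1, 2, 3, 5, 6, 7}) = 4
G(18) = mex({0, 1, 2, 4, 5, 6}) = 3
G(19) = mex({0, 1, 3, 4, 5, 7}) = 2
G(20) = mex({0, 2, 3, 4, 5, 6, 7}) = 1
G(21) = mex({0, 1, 2, 3, 5, 6, 7}) = 4
G(22) = mex({0, 1, 2, 3, 4, 5, 7}) = 6
G(23) = mex({0, 1, 2, 3, 4, 5, 6}) = 7
G(24) = mex({0, 1, 2, 3, 5, 6, 7}) = 4
G(25) = mex({0, 2, 3, 4, 6, 7}) = 1
G(26) = mex({0, 1, 3, 4, 5, 6, 7}) = 2
G(27) = mex({0, 1, 2, 3, 4, 5, 6, 7}) = 8
G(28) = mex({0, 1, 2, 3, 4, 6, 7, 8}) = 5
G(29) = mex({0, 1, 2, 3, 5, 6, 7, 8, 9}) = 4
G(30) = mex({0, 1, 2, 3, 4, 5, 6, 9, 10}) = 7
G(31) = mex({0, 1, 3, 4, 5, 7, 10, 11}) = 2
G(32) = mex({0, 2, 3, 4, 5, 6, 7, 9, 11}) = 1
G(33) = mex({0, 1, 2, 3, 4, 5, 6, 7, 9, 12}) = 8
G(34) = mex({0, 1, 2, 3, 4, 5, 7, 8, 11, 12}) = 6
G(35) = mex({0, 1, 2, 3, 4, 5, 6, 8, 9, 10, 11}) = 7
G(36) = mex({0, 1, 2, 3, 5, 6, 7, 9, 10}) = 4
G(37) = mex({0, 2, 3, 4, 6, 7, 9, 10, 11, 12}) = 1
G(38) = mex({0, 1, 3, 4, 5, 6, 7, 9, 10, 11, 12}) = 2
Therefore G(38) = 2.

2


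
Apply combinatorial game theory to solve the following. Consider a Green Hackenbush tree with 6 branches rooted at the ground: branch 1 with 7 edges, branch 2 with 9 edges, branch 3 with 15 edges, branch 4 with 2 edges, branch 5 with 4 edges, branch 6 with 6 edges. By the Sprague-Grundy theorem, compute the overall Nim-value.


The tree has 6 branches from the ground vertex.
In Green Hackenbush, the Nim-value of a simple path of length k is k.
Branch 1: length 7, Nim-value = 7
Branch 2: length 9, Nim-value = 9
Branch 3: length 15, Nim-value = 15
Branch 4: length 2, Nim-value = 2
Branch 5: length 4, Nim-value = 4
Branch 6: length 6, Nim-value = 6
Total Nim-value = XOR of all branch values:
0 XOR 7 = 7
7 XOR 9 = 14
14 XOR 15 = 1
1 XOR 2 = 3
3 XOR 4 = 7
7 XOR 6 = 1
Nim-value of the tree = 1

1


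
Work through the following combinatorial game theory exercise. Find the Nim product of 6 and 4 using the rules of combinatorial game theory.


Nim multiplication is bilinear over XOR: (u XOR v) * w = (u*w) XOR (v*w).
So we split each operand into its bit components and XOR the pairwise Nim products.
6 = 2 + 4 (as XOR of powers of 2).
4 = 4 (as XOR of powers of 2).
Using the standard Nim-product table on single bits:
  2*2 = 3,   2*4 = 8,   2*8 = 12,
  4*4 = 6,   4*8 = 11,  8*8 = 13,
and  1*x = x (identity), k*l = l*k (commutative).
Pairwise Nim products:
  2 * 4 = 8
  4 * 4 = 6
XOR them: 8 XOR 6 = 14.
Result: 6 * 4 = 14 (in Nim).

14


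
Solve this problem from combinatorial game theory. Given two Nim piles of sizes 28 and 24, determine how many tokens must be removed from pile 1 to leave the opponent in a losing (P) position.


Piles: 28 and 24
Current XOR: 28 XOR 24 = 4 (non-zero, so this is an N-position).
To make the XOR zero, we need to find a move that balances the piles.
For pile 1 (size 28): target = 28 XOR 4 = 24
We reduce pile 1 from 28 to 24.
Tokens removed: 28 - 24 = 4
Verification: 24 XOR 24 = 0

4


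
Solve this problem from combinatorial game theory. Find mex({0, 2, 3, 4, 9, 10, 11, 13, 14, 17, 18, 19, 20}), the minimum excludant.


Set = {0, 2, 3, 4, 9, 10, 11, 13, 14, 17, 18, 19, 20}
0 is in the set.
1 is NOT in the set. This is the mex.
mex = 1

1


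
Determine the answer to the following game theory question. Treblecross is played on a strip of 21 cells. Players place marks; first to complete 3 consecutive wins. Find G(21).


Treblecross: place X on empty cells; 3-in-a-row wins.
Playing within two cells of an existing X lets the opponent win at once, so sensible play treats the cells i-2..i+2 around each X as dead. The player left with no safe cell loses, so this is a normal-play take-away game on strips of safe cells.
Placing X at cell i (0-indexed) of a strip of k safe cells leaves independent strips of sizes max(0, i-2) and max(0, k-i-3). Hence G(k) = mex{ G(max(0,i-2)) XOR G(max(0,k-i-3)) : 0 <= i < k }, with G(0) = 0.
G(1): splits (0,0):0^0=0 -> mex({0}) = 1
G(2): splits (0,0):0^0=0 -> mex({0}) = 1
G(3): splits (0,0):0^0=0 -> mex({0}) = 1
G(4): splits (0,1):0^1=1 (0,0):0^0=0 -> mex({0, 1}) = 2
G(5): splits (0,2):0^1=1 (0,1):0^1=1 (0,0):0^0=0 -> mex({0, 1}) = 2
G(6) = mex({1}) = 0
G(7) = mex({0, 1, 2}) = 3
G(8) = mex({0, 1, 2}) = 3
G(9) = mex({0, 2}) = 1
G(10) = mex({0, 2, 3}) = 1
G(11) = mex({0, 3}) = 1
G(12) = mex({1, 3}) = 0
G(13) = mex({0, 1, 2, 3}) = 4
G(14) = mex({0, 1, 2}) = 3
G(15) = mex({0, 1, 2}) = 3
G(16) = mex({0, 1, 2, 4}) = 3
G(17) = mex({0, 1, 3, 4}) = 2
G(18) = mex({0, 1, 3, 4}) = 2
G(19) = mex({0, 1, 3, 5}) = 2
G(20) = mex({0, 1, 2, 3, 5}) = 4
G(21) = mex({0, 1, 2, 3, 5}) = 4
Therefore G(21) = 4.

4


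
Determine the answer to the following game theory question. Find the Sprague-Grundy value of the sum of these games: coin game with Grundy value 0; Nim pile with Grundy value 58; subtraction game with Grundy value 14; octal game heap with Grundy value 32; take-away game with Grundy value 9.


By the Sprague-Grundy theorem, the Grundy value of a sum of games is the XOR of individual Grundy values.
coin game: Grundy value = 0. Running XOR: 0 XOR 0 = 0
Nim pile: Grundy value = 58. Running XOR: 0 XOR 58 = 58
subtraction game: Grundy value = 14. Running XOR: 58 XOR 14 = 52
octal game heap: Grundy value = 32. Running XOR: 52 XOR 32 = 20
take-away game: Grundy value = 9. Running XOR: 20 XOR 9 = 29
The combined Grundy value is 29.

29


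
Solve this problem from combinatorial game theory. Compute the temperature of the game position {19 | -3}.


The game is {19 | -3}, a switch {a | b} with numbers a > b.
Cooling {a | b} by t gives {a - t | b + t}, which stops being hot when a - t = b + t, i.e. at t = (a - b)/2. So the temperature of a switch is (a - b)/2.
Temperature = (Left option - Right option) / 2
= (19 - (-3)) / 2
= 22 / 2
= 11

11


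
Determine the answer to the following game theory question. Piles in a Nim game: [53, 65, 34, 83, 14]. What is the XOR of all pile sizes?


We need the XOR (exclusive or) of all pile sizes.
After XOR-ing pile 1 (size 53): 0 XOR 53 = 53
After XOR-ing pile 2 (size 65): 53 XOR 65 = 116
After XOR-ing pile 3 (size 34): 116 XOR 34 = 86
After XOR-ing pile 4 (size 83): 86 XOR 83 = 5
After XOR-ing pile 5 (size 14): 5 XOR 14 = 11
The Nim-value of this position is 11.

11


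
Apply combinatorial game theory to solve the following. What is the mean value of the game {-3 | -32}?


Game = {-3 | -32}, a switch {a | b} with numbers a > b.
Its thermograph has left wall a - t and right wall b + t, which meet at t = (a - b)/2, where both equal (a + b)/2. So the mast (mean value) is at (a + b)/2.
Mean = (-3 + (-32))/2 = -35/2 = -35/2

-35/2


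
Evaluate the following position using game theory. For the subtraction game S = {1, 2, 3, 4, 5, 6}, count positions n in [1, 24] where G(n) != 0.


Subtraction set S = {1, 2, 3, 4, 5, 6}, so G(n) = n mod 7.
G(n) = 0 when n is a multiple of 7.
Multiples of 7 in [1, 24]: 3
N-positions (nonzero Grundy) = 24 - 3 = 21

21


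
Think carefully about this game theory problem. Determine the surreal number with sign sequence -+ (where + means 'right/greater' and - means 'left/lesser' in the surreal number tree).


Sign expansion: -+
Rule: track bounds (lo, hi), initially (-inf, +inf). On '+', the current value becomes lo and we move to the simplest number in (value, hi): value + 1 if hi = +inf, otherwise the midpoint (value + hi)/2. On '-', the current value becomes hi and we move to value - 1 if lo = -inf, otherwise the midpoint (lo + value)/2.
Start at 0.
Step 1: sign = -, move left. Bounds: (-inf, 0). Value = -1
Step 2: sign = +, move right. Bounds: (-1, 0). Value = -1/2
The surreal number with sign expansion -+ is -1/2.

-1/2


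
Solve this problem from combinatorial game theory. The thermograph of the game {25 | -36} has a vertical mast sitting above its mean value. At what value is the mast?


Game = {25 | -36}, a switch {a | b} with numbers a > b.
Its thermograph has left wall a - t and right wall b + t, which meet at t = (a - b)/2, where both equal (a + b)/2. So the mast (mean value) is at (a + b)/2.
Mean = (25 + (-36))/2 = -11/2 = -11/2

-11/2
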